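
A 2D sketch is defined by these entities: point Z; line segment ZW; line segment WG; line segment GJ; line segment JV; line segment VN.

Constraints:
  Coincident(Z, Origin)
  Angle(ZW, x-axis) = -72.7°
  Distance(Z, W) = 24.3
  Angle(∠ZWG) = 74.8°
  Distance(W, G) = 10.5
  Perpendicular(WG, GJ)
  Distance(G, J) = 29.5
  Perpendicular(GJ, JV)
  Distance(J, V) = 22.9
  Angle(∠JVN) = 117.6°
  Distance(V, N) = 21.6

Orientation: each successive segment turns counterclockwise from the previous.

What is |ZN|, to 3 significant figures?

31.6

GJ is perpendicular to JV, so JV runs at -148°; with |JV| = 22.9, V = (-19.1, -4.98). ∠JVN = 117.6° gives VN at -85.1° from the x-axis; with |VN| = 21.6, N = (-17.2, -26.5). Then |ZN| = |N − Z| = 31.6.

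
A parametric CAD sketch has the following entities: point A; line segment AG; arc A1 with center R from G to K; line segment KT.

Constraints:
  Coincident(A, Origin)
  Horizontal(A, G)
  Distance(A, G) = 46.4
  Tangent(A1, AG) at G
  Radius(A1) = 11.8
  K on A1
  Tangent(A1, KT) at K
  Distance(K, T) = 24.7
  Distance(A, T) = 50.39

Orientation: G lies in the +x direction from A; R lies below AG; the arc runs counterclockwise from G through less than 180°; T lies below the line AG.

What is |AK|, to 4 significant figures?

36.57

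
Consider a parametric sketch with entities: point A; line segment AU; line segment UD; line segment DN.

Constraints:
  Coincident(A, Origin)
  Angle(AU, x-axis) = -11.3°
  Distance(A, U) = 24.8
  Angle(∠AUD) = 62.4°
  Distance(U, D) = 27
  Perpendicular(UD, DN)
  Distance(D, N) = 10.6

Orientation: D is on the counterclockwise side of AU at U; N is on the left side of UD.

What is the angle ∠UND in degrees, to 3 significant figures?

68.6°

∠AUD = 62.4°, so UD runs at -11.3° + (180° − 62.4°) = 106° from the x-axis; with |UD| = 27.0, D = U + 27.0·(cos 106°, sin 106°) = (16.7, 21.1). UD is perpendicular to DN; with |DN| = 10.6 on the left of UD, N = D + 10.6·(-0.960, -0.281) = (6.57, 18.1). Then cos ∠UND = NU·ND / (|NU||ND|), giving 68.6°.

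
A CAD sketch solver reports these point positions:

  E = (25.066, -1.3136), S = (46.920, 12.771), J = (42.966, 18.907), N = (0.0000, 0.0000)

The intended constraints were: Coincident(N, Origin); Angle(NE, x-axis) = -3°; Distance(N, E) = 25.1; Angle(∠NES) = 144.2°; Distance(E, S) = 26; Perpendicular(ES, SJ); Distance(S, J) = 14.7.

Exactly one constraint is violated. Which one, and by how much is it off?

Distance(S, J) = 14.7 — off by 7.40.

N = (0.00, 0.00) ✓; NE at -3.000° ✓; |NE| = 25.10 ✓; ∠NES = 144.2° ✓; |ES| = 26.00 ✓; ∠(ES, SJ) = 90.00° ✓; |SJ| = 7.300 ✗.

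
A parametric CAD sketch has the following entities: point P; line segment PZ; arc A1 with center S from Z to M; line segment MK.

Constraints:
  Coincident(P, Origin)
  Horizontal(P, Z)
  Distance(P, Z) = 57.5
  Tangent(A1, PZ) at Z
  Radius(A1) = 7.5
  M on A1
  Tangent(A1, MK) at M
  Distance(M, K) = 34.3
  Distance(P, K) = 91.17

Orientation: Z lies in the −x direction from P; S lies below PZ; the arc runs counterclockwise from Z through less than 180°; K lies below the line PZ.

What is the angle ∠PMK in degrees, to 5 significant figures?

138.04°

Checks: |SM| = 7.500 ✓; ∠(SM, MK) = 90.00° ✓; |MK| = 34.30 ✓; |PK| = 91.17 ✓.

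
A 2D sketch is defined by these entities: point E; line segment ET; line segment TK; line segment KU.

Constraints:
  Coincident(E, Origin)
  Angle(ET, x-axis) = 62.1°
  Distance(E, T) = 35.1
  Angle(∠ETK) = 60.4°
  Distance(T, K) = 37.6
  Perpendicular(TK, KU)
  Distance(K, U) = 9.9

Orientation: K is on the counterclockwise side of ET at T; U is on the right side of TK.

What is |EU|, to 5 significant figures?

45.214

E is at the origin; ET runs at 62.1° with length 35.1, so T = 35.1·(cos 62.1°, sin 62.1°) = (16.424, 31.020). ∠ETK = 60.4°, so TK runs at 62.1° + (180° − 60.4°) = 181.70° from the x-axis; with |TK| = 37.6, K = T + 37.6·(cos 181.70°, sin 181.70°) = (-21.159, 29.905). TK is perpendicular to KU; with |KU| = 9.9 on the right of TK, U = K + 9.9·(-0.029666, 0.99956) = (-21.453, 39.800). Then |EU| = |U − E| = 45.214.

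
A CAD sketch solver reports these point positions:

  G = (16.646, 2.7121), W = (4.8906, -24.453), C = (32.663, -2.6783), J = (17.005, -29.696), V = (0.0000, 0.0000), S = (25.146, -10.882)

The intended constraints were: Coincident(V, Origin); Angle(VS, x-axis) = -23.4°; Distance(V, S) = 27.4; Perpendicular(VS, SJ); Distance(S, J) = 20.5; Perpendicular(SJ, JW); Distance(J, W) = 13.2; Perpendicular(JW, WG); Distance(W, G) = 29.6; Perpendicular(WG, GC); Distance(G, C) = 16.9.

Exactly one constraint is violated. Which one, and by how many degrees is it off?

Perpendicular(WG, GC) — off by 4.80°.

V = (0.00, 0.00) ✓; VS at -23.40° ✓; |VS| = 27.40 ✓; ∠(VS, SJ) = 90.00° ✓; |SJ| = 20.50 ✓; ∠(SJ, JW) = 90.00° ✓; |JW| = 13.20 ✓; ∠(JW, WG) = 90.00° ✓; |WG| = 29.60 ✓; ∠(WG, GC) = 85.20° ✗; |GC| = 16.90 ✓.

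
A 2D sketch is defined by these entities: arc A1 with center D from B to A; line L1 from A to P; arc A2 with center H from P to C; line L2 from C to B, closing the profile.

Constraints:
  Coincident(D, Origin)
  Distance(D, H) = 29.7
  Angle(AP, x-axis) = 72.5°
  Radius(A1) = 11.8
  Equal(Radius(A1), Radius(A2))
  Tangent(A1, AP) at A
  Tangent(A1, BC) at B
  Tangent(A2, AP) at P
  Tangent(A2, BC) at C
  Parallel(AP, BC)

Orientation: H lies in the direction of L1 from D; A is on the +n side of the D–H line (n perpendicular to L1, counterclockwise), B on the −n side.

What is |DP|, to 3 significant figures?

32.0

The slot axis is L1's direction at 72.5°, so u = (cos 72.5°, sin 72.5°) = (0.301, 0.954) and n = (−sin 72.5°, cos 72.5°) = (-0.954, 0.301). D is at the origin and H lies 29.7 along u from D, so H = 29.7·u = (8.93, 28.3). Tangency of A1 to both parallel lines with radius 11.8 puts A and B at D ± 11.8·n: A = (-11.3, 3.55), B = (11.3, -3.55). Equal radii place P and C the same way about H: P = H + 11.8·n = (-2.32, 31.9), C = H − 11.8·n = (20.2, 24.8). Then |DP| = |P − D| = 32.0.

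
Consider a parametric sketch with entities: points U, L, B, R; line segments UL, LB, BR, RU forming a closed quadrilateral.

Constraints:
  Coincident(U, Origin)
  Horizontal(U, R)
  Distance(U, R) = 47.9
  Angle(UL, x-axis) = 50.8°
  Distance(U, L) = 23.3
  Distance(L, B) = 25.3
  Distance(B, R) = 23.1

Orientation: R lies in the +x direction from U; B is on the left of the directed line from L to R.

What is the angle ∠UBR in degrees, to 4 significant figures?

82.07°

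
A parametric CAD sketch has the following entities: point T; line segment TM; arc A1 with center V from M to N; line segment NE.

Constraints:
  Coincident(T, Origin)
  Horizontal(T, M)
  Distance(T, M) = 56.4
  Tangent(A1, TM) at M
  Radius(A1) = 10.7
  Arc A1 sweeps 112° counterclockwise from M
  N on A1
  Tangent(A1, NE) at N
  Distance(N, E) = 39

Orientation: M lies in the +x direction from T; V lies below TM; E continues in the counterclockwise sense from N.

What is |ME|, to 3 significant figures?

51.1

T is at the origin; TM is horizontal with |TM| = 56.4 and M on the +x side, so M = (56.4, 0.00). Since A1 is tangent to TM there, VM ⟂ TM, so V = M + (0, -10.7) = (56.4, -10.7). On A1, M sits at bearing 90° from V; a 112° counterclockwise sweep puts N at bearing 202°, so N = V + 10.7·(cos 202°, sin 202°) = (46.5, -14.7). Tangency of A1 to NE means the radius VN is perpendicular to NE, so NE runs along (−sin 202°, cos 202°); with |NE| = 39.0, E = (61.1, -50.9). Then |ME| = |E − M| = 51.1.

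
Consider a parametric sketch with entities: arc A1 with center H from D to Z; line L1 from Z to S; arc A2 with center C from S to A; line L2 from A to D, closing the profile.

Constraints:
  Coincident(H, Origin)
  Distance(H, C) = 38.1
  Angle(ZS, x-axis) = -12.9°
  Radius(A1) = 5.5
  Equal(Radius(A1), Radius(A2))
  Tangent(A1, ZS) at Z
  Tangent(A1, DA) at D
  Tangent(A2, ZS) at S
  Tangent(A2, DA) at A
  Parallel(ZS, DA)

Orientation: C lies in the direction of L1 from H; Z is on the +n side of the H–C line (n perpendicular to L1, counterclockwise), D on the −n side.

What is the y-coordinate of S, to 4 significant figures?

-3.145

The slot axis is L1's direction at -12.9°, so u = (cos -12.9°, sin -12.9°) = (0.9748, -0.2233) and n = (−sin -12.9°, cos -12.9°) = (0.2233, 0.9748). H is at the origin and C lies 38.1 along u from H, so C = 38.1·u = (37.14, -8.506). Tangency of A1 to both parallel lines with radius 5.5 puts Z and D at H ± 5.5·n: Z = (1.228, 5.361), D = (-1.228, -5.361). Equal radii place S and A the same way about C: S = C + 5.5·n = (38.37, -3.145), A = C − 5.5·n = (35.91, -13.87). So S.y = -3.145.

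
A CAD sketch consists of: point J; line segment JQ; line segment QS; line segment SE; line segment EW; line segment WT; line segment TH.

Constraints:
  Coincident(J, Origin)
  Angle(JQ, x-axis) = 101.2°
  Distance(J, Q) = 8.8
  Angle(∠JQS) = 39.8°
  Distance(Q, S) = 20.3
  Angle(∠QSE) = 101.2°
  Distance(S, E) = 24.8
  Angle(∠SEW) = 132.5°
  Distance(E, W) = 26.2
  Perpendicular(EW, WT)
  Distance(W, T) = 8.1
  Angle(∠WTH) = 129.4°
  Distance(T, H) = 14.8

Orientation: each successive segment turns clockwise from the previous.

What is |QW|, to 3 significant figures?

46.4

∠QSE = 101.2° gives SE at -118° from the x-axis; with |SE| = 24.8, E = (2.50, -26.1). ∠SEW = 132.5° gives EW at -165° from the x-axis; with |EW| = 26.2, W = (-22.8, -32.7). Then |QW| = |W − Q| = 46.4.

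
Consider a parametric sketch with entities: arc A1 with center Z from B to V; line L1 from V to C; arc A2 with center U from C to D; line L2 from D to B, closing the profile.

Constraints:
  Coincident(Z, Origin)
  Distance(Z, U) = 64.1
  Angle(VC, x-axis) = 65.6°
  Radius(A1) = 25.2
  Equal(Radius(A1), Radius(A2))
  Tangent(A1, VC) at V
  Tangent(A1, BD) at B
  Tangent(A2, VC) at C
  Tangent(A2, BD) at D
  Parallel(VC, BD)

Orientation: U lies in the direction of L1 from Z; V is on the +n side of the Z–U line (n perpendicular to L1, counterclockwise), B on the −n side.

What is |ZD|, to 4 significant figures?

68.88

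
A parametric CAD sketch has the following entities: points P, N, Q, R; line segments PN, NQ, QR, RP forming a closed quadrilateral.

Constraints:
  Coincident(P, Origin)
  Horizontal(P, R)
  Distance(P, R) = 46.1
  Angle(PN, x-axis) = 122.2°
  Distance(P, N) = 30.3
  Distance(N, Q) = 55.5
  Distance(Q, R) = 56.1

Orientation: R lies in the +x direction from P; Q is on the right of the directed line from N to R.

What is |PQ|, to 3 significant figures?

28.2

P is at the origin; P and R share the same y with |PR| = 46.1 and R in +x, so R = (46.1, 0). PN runs at 122.2° with |PN| = 30.3, so N = (-16.1, 25.6). Q is determined by |NQ| = 55.5 and |QR| = 56.1 together: it lies at the intersection of circle(N, 55.5) and circle(R, 56.1). With |NR| = 67.3, the foot of the radical line on NR is 33.2 from N and the perpendicular offset is √(55.5² − 33.2²) = 44.5. Taking the right-of-NR solution: Q = (-2.43, -28.1).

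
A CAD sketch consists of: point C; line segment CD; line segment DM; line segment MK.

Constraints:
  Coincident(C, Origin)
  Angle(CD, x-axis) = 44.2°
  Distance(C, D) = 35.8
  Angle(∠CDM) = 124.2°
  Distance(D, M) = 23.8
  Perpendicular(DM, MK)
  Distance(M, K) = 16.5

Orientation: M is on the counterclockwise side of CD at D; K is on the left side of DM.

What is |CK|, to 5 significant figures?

45.837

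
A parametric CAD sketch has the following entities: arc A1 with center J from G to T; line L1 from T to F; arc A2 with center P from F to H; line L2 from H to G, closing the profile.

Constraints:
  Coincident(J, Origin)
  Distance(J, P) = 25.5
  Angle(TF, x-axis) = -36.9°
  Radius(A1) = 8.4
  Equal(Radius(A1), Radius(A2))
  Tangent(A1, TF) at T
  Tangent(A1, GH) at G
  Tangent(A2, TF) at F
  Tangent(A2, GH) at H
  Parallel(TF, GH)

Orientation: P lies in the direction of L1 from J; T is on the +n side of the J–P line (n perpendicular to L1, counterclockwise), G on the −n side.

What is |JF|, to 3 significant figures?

26.8

The slot axis is L1's direction at -36.9°, so u = (cos -36.9°, sin -36.9°) = (0.800, -0.600) and n = (−sin -36.9°, cos -36.9°) = (0.600, 0.800). J is at the origin and P lies 25.5 along u from J, so P = 25.5·u = (20.4, -15.3). Tangency of A1 to both parallel lines with radius 8.4 puts T and G at J ± 8.4·n: T = (5.04, 6.72), G = (-5.04, -6.72). Equal radii place F and H the same way about P: F = P + 8.4·n = (25.4, -8.59), H = P − 8.4·n = (15.3, -22.0). Then |JF| = |F − J| = 26.8.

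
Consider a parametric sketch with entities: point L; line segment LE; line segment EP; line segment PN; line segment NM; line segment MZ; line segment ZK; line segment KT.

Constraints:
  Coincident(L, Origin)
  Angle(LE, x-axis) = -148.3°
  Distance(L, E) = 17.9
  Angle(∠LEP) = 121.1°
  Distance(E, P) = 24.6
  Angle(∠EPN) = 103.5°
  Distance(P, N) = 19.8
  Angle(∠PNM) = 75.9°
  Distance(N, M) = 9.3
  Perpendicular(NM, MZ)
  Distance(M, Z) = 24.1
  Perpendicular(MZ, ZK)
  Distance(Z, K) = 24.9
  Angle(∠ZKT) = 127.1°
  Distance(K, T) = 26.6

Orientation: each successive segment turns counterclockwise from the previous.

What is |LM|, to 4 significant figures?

29.42

L is at the origin; LE runs at -148.3° with length 17.9, so E = (-15.23, -9.406). ∠LEP = 121.1° gives EP at -89.40° from the x-axis; with |EP| = 24.6, P = (-14.97, -34.00). ∠EPN = 103.5° gives PN at -12.90° from the x-axis; with |PN| = 19.8, N = (4.328, -38.42). ∠PNM = 75.9° gives NM at 91.20° from the x-axis; with |NM| = 9.3, M = (4.134, -29.13). Then |LM| = |M − L| = 29.42.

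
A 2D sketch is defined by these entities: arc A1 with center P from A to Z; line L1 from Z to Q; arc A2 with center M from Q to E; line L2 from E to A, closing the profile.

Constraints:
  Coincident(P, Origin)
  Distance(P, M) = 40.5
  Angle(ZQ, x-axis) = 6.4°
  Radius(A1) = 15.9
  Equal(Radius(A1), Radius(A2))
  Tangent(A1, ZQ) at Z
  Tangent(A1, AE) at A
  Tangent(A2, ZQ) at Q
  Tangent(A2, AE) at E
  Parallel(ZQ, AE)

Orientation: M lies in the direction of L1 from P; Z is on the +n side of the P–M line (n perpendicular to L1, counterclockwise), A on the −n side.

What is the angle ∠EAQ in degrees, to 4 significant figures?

38.14°

The slot axis is L1's direction at 6.4°, so u = (cos 6.4°, sin 6.4°) = (0.9938, 0.1115) and n = (−sin 6.4°, cos 6.4°) = (-0.1115, 0.9938). P is at the origin and M lies 40.5 along u from P, so M = 40.5·u = (40.25, 4.514). Tangency of A1 to both parallel lines with radius 15.9 puts Z and A at P ± 15.9·n: Z = (-1.772, 15.80), A = (1.772, -15.80). Equal radii place Q and E the same way about M: Q = M + 15.9·n = (38.48, 20.32), E = M − 15.9·n = (42.02, -11.29). Then cos ∠EAQ = AE·AQ / (|AE||AQ|), giving 38.14°.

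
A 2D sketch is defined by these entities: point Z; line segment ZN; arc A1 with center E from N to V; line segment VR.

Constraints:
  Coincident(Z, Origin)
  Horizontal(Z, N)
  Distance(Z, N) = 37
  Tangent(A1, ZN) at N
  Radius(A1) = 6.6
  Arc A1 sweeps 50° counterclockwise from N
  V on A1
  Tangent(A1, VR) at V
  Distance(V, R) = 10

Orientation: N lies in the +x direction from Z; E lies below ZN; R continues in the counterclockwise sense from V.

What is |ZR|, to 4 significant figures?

27.41

On A1, N sits at bearing 90° from E; a 50° counterclockwise sweep puts V at bearing 140°, so V = E + 6.6·(cos 140°, sin 140°) = (31.94, -2.358). A1 meets VR tangentially, so EV is at right angles to VR, so VR runs along (−sin 140°, cos 140°); with |VR| = 10.0, R = (25.52, -10.02). Then |ZR| = |R − Z| = 27.41.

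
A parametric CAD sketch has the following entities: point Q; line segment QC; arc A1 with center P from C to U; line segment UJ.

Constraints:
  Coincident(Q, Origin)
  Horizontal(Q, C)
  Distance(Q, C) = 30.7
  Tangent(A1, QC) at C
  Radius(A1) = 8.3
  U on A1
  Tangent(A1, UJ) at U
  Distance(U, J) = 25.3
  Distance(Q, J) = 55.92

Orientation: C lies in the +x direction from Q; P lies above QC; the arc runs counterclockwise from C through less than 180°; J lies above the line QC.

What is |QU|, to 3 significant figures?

38.7

Checks: |PU| = 8.300 ✓; ∠(PU, UJ) = 90.00° ✓; |UJ| = 25.30 ✓; |QJ| = 55.92 ✓.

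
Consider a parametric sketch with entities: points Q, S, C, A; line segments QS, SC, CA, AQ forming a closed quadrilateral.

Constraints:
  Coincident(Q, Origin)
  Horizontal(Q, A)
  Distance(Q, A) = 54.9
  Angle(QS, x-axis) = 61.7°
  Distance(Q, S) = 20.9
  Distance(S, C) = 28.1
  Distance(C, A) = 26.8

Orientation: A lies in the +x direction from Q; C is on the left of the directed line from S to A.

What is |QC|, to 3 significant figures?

43.2

Checks: Q = (0.00, 0.00) ✓; |SC| = 28.10 ✓; |CA| = 26.80 ✓.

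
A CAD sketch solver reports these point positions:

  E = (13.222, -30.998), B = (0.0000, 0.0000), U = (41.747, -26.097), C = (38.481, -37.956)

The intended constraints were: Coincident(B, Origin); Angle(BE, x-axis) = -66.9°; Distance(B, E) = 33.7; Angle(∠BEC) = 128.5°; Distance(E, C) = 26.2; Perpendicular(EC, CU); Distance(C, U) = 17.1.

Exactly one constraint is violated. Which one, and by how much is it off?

Distance(C, U) = 17.1 — off by 4.80.

B = (0.00, 0.00) ✓; BE at -66.90° ✓; |BE| = 33.70 ✓; ∠BEC = 128.5° ✓; |EC| = 26.20 ✓; ∠(EC, CU) = 90.00° ✓; |CU| = 12.30 ✗.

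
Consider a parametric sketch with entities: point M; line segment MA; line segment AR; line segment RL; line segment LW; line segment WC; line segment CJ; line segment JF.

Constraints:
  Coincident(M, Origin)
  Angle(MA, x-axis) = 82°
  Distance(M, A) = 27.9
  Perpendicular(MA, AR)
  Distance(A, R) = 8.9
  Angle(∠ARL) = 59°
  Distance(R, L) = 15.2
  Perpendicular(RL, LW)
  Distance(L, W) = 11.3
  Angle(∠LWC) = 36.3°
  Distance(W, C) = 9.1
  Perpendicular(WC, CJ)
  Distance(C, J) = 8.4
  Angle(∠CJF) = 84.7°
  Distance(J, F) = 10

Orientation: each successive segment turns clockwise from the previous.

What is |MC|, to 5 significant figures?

21.536

M is at the origin; MA runs at 82.0° with length 27.9, so A = (3.8829, 27.628). The perpendicularity gives AR at right angles to MA, so AR runs at -8.0000°; with |AR| = 8.9, R = (12.696, 26.390). ∠ARL = 59.0° gives RL at -129.00° from the x-axis; with |RL| = 15.2, L = (3.1306, 14.577). RL ⟂ LW, so LW runs at 141.00°; with |LW| = 11.3, W = (-5.6511, 21.689). ∠LWC = 36.3° gives WC at -2.7000° from the x-axis; with |WC| = 9.1, C = (3.4388, 21.260). Then |MC| = |C − M| = 21.536.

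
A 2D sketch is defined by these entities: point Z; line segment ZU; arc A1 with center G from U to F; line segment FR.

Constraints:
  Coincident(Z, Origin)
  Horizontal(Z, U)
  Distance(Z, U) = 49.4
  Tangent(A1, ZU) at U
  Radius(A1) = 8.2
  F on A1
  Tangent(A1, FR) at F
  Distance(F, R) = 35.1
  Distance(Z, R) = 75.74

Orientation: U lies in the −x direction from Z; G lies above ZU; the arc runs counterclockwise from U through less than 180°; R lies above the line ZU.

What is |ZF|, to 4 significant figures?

44.71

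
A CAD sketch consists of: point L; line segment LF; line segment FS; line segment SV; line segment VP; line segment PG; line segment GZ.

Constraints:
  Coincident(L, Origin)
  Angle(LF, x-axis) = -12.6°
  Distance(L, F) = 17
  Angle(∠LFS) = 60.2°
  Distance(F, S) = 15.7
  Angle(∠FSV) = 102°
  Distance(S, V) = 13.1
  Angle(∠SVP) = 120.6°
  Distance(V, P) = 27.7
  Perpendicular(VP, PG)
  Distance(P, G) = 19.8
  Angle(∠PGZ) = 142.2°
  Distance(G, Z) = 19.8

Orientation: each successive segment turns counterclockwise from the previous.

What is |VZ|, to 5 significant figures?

38.712

L is at the origin; LF runs at -12.6° with length 17.0, so F = (16.591, -3.7084). ∠LFS = 60.2° gives FS at 107.20° from the x-axis; with |FS| = 15.7, S = (11.948, 11.289). ∠FSV = 102.0° gives SV at -174.80° from the x-axis; with |SV| = 13.1, V = (-1.0981, 10.102). ∠SVP = 120.6° gives VP at -115.40° from the x-axis; with |VP| = 27.7, P = (-12.980, -14.920). The perpendicularity gives PG at right angles to VP, so PG runs at -25.400°; with |PG| = 19.8, G = (4.9064, -23.413). ∠PGZ = 142.2° gives GZ at 12.400° from the x-axis; with |GZ| = 19.8, Z = (24.245, -19.161). Then |VZ| = |Z − V| = 38.712.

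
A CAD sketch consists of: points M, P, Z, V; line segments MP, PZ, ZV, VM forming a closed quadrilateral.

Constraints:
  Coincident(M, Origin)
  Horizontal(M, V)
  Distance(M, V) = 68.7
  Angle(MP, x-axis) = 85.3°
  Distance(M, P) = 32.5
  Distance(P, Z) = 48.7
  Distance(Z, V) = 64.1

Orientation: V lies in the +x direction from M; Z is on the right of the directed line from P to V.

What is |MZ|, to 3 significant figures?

17.5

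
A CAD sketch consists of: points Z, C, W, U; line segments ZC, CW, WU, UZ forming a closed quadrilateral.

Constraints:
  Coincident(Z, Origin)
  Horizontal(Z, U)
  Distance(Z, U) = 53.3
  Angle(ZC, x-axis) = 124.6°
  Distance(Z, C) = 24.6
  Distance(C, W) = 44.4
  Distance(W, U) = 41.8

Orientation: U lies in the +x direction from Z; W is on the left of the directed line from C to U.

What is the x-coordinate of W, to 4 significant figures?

28.39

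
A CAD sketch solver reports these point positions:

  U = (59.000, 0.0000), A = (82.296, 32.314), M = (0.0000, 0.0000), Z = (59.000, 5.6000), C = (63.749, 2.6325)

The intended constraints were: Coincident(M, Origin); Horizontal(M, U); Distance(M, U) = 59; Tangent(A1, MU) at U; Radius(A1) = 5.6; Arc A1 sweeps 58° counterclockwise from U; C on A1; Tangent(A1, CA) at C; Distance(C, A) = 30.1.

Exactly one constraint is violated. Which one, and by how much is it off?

Distance(C, A) = 30.1 — off by 4.90.

M = (0.00, 0.00) ✓; M.y = 0.00, U.y = 0.00 ✓; |MU| = 59.00 ✓; ∠(ZU, UM) = 90.00° ✓; |ZU| = 5.600 ✓; bearing(Z→C) − bearing(Z→U) = 58.00° ✓; |ZC| = 5.600 ✓; ∠(ZC, CA) = 90.00° ✓; |CA| = 35.00 ✗.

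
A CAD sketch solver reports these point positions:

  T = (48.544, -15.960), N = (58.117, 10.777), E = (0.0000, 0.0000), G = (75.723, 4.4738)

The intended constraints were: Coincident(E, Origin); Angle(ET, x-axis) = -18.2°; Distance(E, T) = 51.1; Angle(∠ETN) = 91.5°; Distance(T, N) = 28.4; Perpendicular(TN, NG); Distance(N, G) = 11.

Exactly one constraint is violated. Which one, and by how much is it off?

Distance(N, G) = 11 — off by 7.70.

E = (0.00, 0.00) ✓; ET at -18.20° ✓; |ET| = 51.10 ✓; ∠ETN = 91.50° ✓; |TN| = 28.40 ✓; ∠(TN, NG) = 90.00° ✓; |NG| = 18.70 ✗.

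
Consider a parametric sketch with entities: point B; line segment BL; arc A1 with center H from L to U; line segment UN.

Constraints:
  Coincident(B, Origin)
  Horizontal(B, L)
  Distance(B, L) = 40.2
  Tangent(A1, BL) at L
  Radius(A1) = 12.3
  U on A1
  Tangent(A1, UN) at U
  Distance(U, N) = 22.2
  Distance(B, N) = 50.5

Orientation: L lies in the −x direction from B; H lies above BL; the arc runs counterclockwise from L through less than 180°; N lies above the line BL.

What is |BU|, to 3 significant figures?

32.4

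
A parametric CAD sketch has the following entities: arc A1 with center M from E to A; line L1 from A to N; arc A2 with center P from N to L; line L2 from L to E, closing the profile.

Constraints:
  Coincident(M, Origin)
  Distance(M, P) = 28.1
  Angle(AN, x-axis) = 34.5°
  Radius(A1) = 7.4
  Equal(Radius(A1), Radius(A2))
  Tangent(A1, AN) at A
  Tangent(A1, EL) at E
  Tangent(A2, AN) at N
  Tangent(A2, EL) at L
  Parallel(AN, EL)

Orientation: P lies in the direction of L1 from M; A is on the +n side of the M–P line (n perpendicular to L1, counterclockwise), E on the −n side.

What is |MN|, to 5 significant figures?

29.058

Tangency of A1 to both parallel lines with radius 7.4 puts A and E at M ± 7.4·n: A = (-4.1914, 6.0985), E = (4.1914, -6.0985). Equal radii place N and L the same way about P: N = P + 7.4·n = (18.967, 22.015), L = P − 7.4·n = (27.349, 9.8175). Then |MN| = |N − M| = 29.058.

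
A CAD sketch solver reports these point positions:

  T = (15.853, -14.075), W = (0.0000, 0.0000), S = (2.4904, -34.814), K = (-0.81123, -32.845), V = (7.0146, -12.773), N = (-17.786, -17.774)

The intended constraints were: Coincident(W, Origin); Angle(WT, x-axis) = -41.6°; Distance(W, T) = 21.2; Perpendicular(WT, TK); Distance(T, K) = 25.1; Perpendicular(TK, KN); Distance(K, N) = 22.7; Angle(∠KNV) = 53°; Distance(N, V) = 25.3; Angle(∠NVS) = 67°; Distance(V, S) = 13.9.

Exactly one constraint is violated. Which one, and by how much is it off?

Distance(V, S) = 13.9 — off by 8.60.

W = (0.00, 0.00) ✓; WT at -41.60° ✓; |WT| = 21.20 ✓; ∠(WT, TK) = 90.00° ✓; |TK| = 25.10 ✓; ∠(TK, KN) = 90.00° ✓; |KN| = 22.70 ✓; ∠KNV = 53.00° ✓; |NV| = 25.30 ✓; ∠NVS = 67.00° ✓; |VS| = 22.50 ✗.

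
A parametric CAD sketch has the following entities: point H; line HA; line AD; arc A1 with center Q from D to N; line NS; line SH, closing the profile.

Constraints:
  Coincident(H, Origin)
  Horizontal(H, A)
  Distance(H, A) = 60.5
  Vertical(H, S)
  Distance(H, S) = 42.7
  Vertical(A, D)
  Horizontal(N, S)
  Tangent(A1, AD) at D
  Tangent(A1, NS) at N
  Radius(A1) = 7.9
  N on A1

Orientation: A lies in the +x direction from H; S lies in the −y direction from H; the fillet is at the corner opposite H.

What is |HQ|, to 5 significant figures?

63.070

H is at the origin; H and A share the same y with |HA| = 60.5 and A on the +x side, so A = (60.500, 0.0000). H and S share the same x with |HS| = 42.7 and S on the −y side, so S = (0.0000, -42.700). The virtual corner opposite H is at (60.500, -42.700). Tangency of A1 to AD means the radius QD is perpendicular to AD and since A1 is tangent to NS there, QN ⟂ NS, with radius 7.9, so the center Q sits 7.9 in from both sides at Q = (52.600, -34.800). Then |HQ| = |Q − H| = 63.070.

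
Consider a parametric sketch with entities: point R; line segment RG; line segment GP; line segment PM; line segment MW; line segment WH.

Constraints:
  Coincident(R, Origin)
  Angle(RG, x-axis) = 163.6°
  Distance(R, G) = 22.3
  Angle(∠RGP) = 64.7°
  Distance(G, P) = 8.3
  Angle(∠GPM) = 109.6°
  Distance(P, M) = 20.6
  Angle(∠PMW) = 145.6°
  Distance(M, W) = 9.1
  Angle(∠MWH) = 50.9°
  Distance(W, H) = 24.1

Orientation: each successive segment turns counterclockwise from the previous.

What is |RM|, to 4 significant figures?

5.730

∠RGP = 64.7° gives GP at -81.10° from the x-axis; with |GP| = 8.3, P = (-20.11, -1.904). ∠GPM = 109.6° gives PM at -10.70° from the x-axis; with |PM| = 20.6, M = (0.1332, -5.729). Then |RM| = |M − R| = 5.730.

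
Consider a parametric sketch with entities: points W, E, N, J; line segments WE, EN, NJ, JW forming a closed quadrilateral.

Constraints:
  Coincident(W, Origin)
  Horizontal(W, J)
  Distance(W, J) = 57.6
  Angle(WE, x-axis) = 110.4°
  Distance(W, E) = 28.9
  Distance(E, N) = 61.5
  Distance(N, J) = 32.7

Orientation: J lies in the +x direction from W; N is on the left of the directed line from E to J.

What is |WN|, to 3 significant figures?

60.4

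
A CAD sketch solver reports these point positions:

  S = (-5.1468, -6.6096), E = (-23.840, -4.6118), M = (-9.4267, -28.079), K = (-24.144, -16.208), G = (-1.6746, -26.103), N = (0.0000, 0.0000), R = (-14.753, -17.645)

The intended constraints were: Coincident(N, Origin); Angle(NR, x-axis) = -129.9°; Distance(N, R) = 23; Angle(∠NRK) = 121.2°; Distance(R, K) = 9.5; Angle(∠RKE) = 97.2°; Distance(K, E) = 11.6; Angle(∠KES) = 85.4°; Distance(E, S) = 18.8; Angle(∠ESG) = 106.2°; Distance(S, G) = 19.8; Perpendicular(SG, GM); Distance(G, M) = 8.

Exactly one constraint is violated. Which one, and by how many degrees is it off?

Perpendicular(SG, GM) — off by 4.20°.

N = (0.00, 0.00) ✓; NR at -129.9° ✓; |NR| = 23.00 ✓; ∠NRK = 121.2° ✓; |RK| = 9.500 ✓; ∠RKE = 97.20° ✓; |KE| = 11.60 ✓; ∠KES = 85.40° ✓; |ES| = 18.80 ✓; ∠ESG = 106.2° ✓; |SG| = 19.80 ✓; ∠(SG, GM) = 85.80° ✗; |GM| = 8.000 ✓.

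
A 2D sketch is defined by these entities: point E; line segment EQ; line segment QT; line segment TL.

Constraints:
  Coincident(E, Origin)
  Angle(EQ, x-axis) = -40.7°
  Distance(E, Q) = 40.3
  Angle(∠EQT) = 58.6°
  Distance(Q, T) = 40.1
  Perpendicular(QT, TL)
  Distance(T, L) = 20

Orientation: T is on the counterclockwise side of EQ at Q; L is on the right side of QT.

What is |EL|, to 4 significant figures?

57.65

E is at the origin; EQ runs at -40.7° with length 40.3, so Q = 40.3·(cos -40.7°, sin -40.7°) = (30.55, -26.28). ∠EQT = 58.6°, so QT runs at -40.7° + (180° − 58.6°) = 80.70° from the x-axis; with |QT| = 40.1, T = Q + 40.1·(cos 80.70°, sin 80.70°) = (37.03, 13.29). The perpendicularity gives TL at right angles to QT; with |TL| = 20.0 on the right of QT, L = T + 20.0·(0.9869, -0.1616) = (56.77, 10.06). Then |EL| = |L − E| = 57.65.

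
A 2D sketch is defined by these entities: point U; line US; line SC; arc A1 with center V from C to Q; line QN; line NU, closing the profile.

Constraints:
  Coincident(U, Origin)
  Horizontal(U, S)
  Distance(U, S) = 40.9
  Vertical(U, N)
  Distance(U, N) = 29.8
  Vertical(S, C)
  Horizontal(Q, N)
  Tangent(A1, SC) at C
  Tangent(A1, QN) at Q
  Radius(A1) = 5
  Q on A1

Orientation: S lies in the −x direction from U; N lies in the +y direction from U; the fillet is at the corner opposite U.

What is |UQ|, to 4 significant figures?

46.66

U is at the origin; U and S share the same y with |US| = 40.9 and S on the −x side, so S = (-40.90, 0.000). U and N share the same x with |UN| = 29.8 and N on the +y side, so N = (0.000, 29.80). The virtual corner opposite U is at (-40.90, 29.80). A1 meets SC tangentially, so VC is at right angles to SC and since A1 is tangent to QN there, VQ ⟂ QN, with radius 5.0, so the center V sits 5.0 in from both sides at V = (-35.90, 24.80). That places the tangent points at C = (-40.90, 24.80) on SC and Q = (-35.90, 29.80) on QN. Then |UQ| = |Q − U| = 46.66.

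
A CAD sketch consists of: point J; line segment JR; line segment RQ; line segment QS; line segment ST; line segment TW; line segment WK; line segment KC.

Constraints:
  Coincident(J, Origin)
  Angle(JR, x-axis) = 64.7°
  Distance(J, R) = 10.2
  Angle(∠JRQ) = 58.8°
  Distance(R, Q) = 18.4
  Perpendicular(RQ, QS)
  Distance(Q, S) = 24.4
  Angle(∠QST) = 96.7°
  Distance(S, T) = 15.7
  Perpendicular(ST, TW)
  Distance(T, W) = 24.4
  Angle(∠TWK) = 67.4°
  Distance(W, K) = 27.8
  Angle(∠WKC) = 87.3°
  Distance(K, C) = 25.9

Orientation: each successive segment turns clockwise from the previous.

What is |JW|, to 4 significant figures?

8.578

∠QST = 96.7° gives ST at 130.2° from the x-axis; with |ST| = 15.7, T = (-15.97, -7.598). ST ⟂ TW, so TW runs at 40.20°; with |TW| = 24.4, W = (2.671, 8.152). Then |JW| = |W − J| = 8.578.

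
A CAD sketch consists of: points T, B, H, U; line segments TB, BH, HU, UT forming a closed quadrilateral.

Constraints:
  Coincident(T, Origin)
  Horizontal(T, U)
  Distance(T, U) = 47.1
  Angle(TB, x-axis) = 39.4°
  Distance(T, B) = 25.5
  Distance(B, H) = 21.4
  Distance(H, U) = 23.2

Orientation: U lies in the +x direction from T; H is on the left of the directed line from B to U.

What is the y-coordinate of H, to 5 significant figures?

22.166

T is at the origin; TU is horizontal with |TU| = 47.1 and U in +x, so U = (47.1, 0). TB runs at 39.4° with |TB| = 25.5, so B = (19.705, 16.186). H is determined by |BH| = 21.4 and |HU| = 23.2 together: it lies at the intersection of circle(B, 21.4) and circle(U, 23.2). With |BU| = 31.819, the foot of the radical line on BU is 14.648 from B and the perpendicular offset is √(21.4² − 14.648²) = 15.601. Taking the left-of-BU solution: H = (40.252, 22.166).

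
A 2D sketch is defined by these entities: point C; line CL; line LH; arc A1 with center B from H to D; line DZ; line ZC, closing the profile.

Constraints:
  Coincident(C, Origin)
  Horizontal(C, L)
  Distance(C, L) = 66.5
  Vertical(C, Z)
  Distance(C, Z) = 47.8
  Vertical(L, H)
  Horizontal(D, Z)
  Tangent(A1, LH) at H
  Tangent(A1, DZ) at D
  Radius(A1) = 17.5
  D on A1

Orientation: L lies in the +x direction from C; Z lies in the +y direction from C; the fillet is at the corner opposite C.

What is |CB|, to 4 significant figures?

57.61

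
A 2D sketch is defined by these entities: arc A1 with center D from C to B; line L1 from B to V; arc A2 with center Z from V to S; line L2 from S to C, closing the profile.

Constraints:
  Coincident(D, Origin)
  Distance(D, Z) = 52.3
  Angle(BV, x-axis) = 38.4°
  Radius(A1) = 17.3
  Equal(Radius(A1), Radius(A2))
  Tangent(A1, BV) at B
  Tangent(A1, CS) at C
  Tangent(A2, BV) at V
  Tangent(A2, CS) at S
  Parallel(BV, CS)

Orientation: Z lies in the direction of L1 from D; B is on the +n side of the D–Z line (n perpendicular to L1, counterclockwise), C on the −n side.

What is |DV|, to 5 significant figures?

55.087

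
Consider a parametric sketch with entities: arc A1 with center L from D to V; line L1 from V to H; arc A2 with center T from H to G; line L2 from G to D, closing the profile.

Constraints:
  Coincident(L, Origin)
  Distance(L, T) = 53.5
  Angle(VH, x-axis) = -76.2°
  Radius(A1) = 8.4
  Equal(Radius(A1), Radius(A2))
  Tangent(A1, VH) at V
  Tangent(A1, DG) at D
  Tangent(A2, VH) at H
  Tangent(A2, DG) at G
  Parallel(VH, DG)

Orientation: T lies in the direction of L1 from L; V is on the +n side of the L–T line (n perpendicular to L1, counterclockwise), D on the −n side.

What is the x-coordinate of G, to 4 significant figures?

4.604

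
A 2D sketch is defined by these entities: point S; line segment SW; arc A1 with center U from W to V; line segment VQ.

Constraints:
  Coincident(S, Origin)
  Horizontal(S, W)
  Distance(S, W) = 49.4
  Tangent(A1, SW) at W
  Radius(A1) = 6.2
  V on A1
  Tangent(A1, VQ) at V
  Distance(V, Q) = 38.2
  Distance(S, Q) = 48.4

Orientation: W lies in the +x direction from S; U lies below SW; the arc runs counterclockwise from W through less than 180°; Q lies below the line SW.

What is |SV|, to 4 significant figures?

43.86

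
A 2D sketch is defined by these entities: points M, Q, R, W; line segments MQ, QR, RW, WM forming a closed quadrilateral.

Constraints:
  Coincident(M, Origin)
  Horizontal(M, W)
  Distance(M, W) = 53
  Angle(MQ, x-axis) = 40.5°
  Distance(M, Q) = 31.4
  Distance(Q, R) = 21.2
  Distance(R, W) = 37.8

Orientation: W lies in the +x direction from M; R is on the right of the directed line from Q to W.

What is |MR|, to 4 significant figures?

15.25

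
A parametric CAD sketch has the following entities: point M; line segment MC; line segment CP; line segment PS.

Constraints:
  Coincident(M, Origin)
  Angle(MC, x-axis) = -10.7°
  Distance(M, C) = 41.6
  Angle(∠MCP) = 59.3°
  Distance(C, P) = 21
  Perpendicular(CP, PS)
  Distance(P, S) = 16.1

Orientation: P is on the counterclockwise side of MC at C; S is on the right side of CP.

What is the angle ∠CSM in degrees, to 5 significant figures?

52.787°

M is at the origin; MC runs at -10.7° with length 41.6, so C = 41.6·(cos -10.7°, sin -10.7°) = (40.877, -7.7237). ∠MCP = 59.3°, so CP runs at -10.7° + (180° − 59.3°) = 110.00° from the x-axis; with |CP| = 21.0, P = C + 21.0·(cos 110.00°, sin 110.00°) = (33.694, 12.010). CP is perpendicular to PS; with |PS| = 16.1 on the right of CP, S = P + 16.1·(0.93969, 0.34202) = (48.823, 17.516). Then cos ∠CSM = SC·SM / (|SC||SM|), giving 52.787°.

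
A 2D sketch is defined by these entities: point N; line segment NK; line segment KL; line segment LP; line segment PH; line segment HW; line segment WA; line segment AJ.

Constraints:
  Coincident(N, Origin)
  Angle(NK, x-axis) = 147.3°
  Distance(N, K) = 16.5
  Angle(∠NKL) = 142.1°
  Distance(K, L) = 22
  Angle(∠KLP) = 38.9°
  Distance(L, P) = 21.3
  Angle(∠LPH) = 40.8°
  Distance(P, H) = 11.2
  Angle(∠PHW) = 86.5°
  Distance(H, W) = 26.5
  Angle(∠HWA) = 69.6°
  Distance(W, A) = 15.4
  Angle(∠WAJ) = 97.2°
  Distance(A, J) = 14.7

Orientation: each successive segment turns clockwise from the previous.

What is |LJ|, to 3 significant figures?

18.2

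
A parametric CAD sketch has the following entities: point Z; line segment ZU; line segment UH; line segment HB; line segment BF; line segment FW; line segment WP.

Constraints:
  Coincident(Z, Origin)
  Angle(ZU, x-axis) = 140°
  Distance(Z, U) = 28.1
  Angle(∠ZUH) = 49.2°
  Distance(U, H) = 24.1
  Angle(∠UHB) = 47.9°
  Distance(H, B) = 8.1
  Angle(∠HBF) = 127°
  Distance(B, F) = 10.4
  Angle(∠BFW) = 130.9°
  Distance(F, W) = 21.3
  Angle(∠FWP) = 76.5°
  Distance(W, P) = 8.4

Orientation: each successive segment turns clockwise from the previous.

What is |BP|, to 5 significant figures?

26.150

Z is at the origin; ZU runs at 140.0° with length 28.1, so U = (-21.526, 18.062). ∠ZUH = 49.2° gives UH at 9.2000° from the x-axis; with |UH| = 24.1, H = (2.2641, 21.915). ∠UHB = 47.9° gives HB at -122.90° from the x-axis; with |HB| = 8.1, B = (-2.1356, 15.115). ∠HBF = 127.0° gives BF at -175.90° from the x-axis; with |BF| = 10.4, F = (-12.509, 14.371). ∠BFW = 130.9° gives FW at 135.00° from the x-axis; with |FW| = 21.3, W = (-27.570, 29.432). ∠FWP = 76.5° gives WP at 31.500° from the x-axis; with |WP| = 8.4, P = (-20.408, 33.821). Then |BP| = |P − B| = 26.150.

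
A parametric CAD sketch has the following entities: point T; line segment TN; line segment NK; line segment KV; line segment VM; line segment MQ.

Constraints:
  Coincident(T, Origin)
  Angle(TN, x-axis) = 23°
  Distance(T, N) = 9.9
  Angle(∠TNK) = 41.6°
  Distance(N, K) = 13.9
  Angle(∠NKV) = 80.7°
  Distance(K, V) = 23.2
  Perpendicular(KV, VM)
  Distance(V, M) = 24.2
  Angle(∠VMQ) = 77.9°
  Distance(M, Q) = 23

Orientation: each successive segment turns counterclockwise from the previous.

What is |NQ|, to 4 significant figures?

5.866

T is at the origin; TN runs at 23.0° with length 9.9, so N = (9.113, 3.868). ∠TNK = 41.6° gives NK at 161.4° from the x-axis; with |NK| = 13.9, K = (-4.061, 8.302). ∠NKV = 80.7° gives KV at -99.30° from the x-axis; with |KV| = 23.2, V = (-7.810, -14.59). KV is perpendicular to VM, so VM runs at -9.300°; with |VM| = 24.2, M = (16.07, -18.50). ∠VMQ = 77.9° gives MQ at 92.80° from the x-axis; with |MQ| = 23.0, Q = (14.95, 4.468). Then |NQ| = |Q − N| = 5.866.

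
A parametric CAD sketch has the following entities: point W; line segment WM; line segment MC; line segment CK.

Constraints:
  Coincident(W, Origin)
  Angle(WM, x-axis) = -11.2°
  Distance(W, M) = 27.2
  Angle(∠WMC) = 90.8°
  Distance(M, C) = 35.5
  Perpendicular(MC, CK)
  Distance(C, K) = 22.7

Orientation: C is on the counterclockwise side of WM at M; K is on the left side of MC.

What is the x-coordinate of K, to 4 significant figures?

11.86

W is at the origin; WM runs at -11.2° with length 27.2, so M = 27.2·(cos -11.2°, sin -11.2°) = (26.68, -5.283). ∠WMC = 90.8°, so MC runs at -11.2° + (180° − 90.8°) = 78.00° from the x-axis; with |MC| = 35.5, C = M + 35.5·(cos 78.00°, sin 78.00°) = (34.06, 29.44). The perpendicularity gives CK at right angles to MC; with |CK| = 22.7 on the left of MC, K = C + 22.7·(-0.9781, 0.2079) = (11.86, 34.16). So K.x = 11.86.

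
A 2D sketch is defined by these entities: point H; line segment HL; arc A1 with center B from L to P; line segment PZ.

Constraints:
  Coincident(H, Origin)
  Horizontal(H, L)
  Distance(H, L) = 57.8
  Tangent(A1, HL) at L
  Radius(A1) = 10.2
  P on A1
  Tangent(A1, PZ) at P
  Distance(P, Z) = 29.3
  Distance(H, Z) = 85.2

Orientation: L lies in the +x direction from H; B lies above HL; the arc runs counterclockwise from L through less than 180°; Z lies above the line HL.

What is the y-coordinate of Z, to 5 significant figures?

33.426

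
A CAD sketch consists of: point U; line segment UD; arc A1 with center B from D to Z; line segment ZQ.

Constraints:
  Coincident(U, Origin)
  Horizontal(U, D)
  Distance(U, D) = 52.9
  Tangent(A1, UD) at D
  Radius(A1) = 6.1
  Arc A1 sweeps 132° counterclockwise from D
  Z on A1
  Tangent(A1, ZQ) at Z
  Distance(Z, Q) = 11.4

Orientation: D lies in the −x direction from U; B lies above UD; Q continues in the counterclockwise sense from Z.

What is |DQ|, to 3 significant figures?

18.9

On A1, D sits at bearing -90° from B; a 132° counterclockwise sweep puts Z at bearing 42°, so Z = B + 6.1·(cos 42°, sin 42°) = (-48.4, 10.2). The tangent condition forces BZ to be normal to ZQ, so ZQ runs along (−sin 42°, cos 42°); with |ZQ| = 11.4, Q = (-56.0, 18.7). Then |DQ| = |Q − D| = 18.9.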